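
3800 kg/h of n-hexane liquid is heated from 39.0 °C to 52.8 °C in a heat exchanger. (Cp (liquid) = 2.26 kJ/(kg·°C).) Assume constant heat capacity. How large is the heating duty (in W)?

Q = 32900 W

Q = ṁ·Cp·ΔT = 3800 × 2.26 × (52.8 − 39.0) = 118510 kJ/h
Converting: 118510 / 3600 s = 32.921 kW
Heating duty = 32921 W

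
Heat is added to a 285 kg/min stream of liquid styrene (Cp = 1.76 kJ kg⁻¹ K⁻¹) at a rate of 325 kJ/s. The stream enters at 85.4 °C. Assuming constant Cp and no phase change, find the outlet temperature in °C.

Q = 325 kJ/s = 19500 kJ/min
ΔT = Q/(ṁ·Cp) = 19500/(285×1.76) = 38.876 K
T_out = 85.4 + 38.876 = 124.28 °C

T_out = 124 °C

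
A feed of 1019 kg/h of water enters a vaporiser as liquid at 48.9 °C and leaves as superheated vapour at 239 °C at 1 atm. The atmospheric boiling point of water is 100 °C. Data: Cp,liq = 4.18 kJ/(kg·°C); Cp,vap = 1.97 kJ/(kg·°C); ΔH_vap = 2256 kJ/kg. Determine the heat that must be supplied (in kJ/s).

Q = 777 kJ/s

liquid 48.9→100 °C: 213.6 kJ/kg
vaporisation at 100 °C: 2256 kJ/kg
vapour 100→239 °C: 273.83 kJ/kg
Δh = 213.6 + 2256 + 273.83 = 2743.4 kJ/kg
Q = ṁ·Δh = 1019 kg/h × 2743.4 kJ/kg = 2.7956e+06 kJ/h
|Q| = 776.54 kW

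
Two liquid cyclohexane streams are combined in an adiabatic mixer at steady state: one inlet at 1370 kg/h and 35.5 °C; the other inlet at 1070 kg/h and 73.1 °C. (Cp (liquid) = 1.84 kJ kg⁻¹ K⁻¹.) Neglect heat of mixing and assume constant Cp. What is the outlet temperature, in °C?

Adiabatic, steady state ⇒ Σ ṁᵢCp,ᵢ(T_out − Tᵢ) = 0
T_out = Σ ṁᵢCp,ᵢTᵢ / Σ ṁᵢCp,ᵢ
      = 233410 / 4489.6 = 51.989 °C

T_out = 52.0 °C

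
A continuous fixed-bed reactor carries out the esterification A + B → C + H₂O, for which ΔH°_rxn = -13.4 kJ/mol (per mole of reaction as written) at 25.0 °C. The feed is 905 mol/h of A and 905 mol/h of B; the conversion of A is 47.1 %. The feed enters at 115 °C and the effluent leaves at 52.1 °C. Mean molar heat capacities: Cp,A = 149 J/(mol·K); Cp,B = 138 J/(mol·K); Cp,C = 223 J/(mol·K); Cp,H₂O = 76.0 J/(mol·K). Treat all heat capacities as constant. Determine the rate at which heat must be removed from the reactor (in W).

Q_out = 6090 W

Extent of reaction ξ = 0.471 × 905 = 426.25 mol/h
Reaction term: ξ·ΔH°_rxn = 426.25 × -13.4 = -5711.8 kJ/h
Sensible, feed 115→25 °C: -23376 kJ/h
Outlet flows (mol/h): A 478.75, B 478.75, C 426.25, H₂O 426.25
Sensible, products 25→52.1 °C: 7177.4 kJ/h
Q = ΔH = -21911 kJ/h = -6.0863 kW
Heat removed = 6086.3 W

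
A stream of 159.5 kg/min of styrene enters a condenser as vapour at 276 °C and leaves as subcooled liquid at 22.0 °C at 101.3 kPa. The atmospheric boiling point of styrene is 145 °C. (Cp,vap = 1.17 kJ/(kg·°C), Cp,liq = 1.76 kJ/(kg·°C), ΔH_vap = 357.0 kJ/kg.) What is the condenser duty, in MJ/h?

vapour 276→145 °C: -153.27 kJ/kg
condensation at 145 °C: -357 kJ/kg
liquid 145→22.0 °C: -216.48 kJ/kg
Δh = -153.27 + -357 + -216.48 = -726.75 kJ/kg
Q = ṁ·Δh = 159.5 kg/min × -726.75 kJ/kg = -115920 kJ/min
|Q| = 1931.9 kW = 6955 MJ/h

Q_c = 6950 MJ/h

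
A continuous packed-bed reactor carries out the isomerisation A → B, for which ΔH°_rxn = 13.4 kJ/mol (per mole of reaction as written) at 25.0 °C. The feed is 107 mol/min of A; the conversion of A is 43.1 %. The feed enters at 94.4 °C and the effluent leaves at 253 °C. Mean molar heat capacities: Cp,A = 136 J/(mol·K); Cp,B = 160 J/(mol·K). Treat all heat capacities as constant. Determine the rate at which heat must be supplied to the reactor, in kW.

Extent of reaction ξ = 0.431 × 107 = 46.117 mol/min
Reaction term: ξ·ΔH°_rxn = 46.117 × 13.4 = 617.97 kJ/min
Sensible, feed 94.4→25 °C: -1009.9 kJ/min
Outlet flows (mol/min): A 60.883, B 46.117
Sensible, products 25→253 °C: 3570.2 kJ/min
Q = ΔH = 3178.3 kJ/min = 52.971 kW
Heat supplied = 52.971 kW

Q_in = 53.0 kW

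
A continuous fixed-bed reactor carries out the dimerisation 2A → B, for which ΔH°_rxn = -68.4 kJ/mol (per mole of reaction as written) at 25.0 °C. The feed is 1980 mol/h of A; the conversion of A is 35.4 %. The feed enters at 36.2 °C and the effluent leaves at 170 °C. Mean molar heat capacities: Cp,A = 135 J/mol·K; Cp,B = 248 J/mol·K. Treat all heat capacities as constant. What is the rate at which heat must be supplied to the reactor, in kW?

Extent of reaction ξ = 0.354 × 1980 / 2 = 350.46 mol/h
Reaction term: ξ·ΔH°_rxn = 350.46 × -68.4 = -23971 kJ/h
Sensible, feed 36.2→25 °C: -2993.8 kJ/h
Outlet flows (mol/h): A 1279.1, B 350.46
Sensible, products 25→170 °C: 37641 kJ/h
Q = ΔH = 10675 kJ/h = 2.9654 kW
Heat supplied = 2.9654 kW

Q_in = 2.97 kW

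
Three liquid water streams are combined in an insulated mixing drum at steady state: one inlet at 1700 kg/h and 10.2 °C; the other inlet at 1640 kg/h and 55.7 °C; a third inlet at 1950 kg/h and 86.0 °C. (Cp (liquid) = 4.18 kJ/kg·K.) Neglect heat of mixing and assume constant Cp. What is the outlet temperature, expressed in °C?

T_out = 52.2 °C

Adiabatic, steady state ⇒ Σ ṁᵢCp,ᵢ(T_out − Tᵢ) = 0
T_out = Σ ṁᵢCp,ᵢTᵢ / Σ ṁᵢCp,ᵢ
      = 1.1553e+06 / 22112 = 52.247 °C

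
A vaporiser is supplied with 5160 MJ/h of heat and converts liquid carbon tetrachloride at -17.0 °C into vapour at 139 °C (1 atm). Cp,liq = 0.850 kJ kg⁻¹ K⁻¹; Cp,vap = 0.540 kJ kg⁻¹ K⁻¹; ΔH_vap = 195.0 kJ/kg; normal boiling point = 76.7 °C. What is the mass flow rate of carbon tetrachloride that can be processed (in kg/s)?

ṁ = 4.65 kg/s

Δh = 0.850×(76.7−-17.0) + 195.0 + 0.540×(139−76.7) = 308.29 kJ/kg
Q = 5160 MJ/h = 1433.3 kJ/s = 1433.3 kJ/s
ṁ = Q/Δh = 1433.3 / 308.29 = 4.6493 kg/s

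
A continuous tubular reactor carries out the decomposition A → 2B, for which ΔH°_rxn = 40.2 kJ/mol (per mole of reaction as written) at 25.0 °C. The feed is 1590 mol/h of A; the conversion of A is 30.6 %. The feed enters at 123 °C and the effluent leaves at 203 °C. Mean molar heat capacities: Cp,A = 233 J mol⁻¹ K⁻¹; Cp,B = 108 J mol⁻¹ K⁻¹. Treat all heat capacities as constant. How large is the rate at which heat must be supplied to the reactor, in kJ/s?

Extent of reaction ξ = 0.306 × 1590 = 486.54 mol/h
Reaction term: ξ·ΔH°_rxn = 486.54 × 40.2 = 19559 kJ/h
Sensible, feed 123→25 °C: -36306 kJ/h
Outlet flows (mol/h): A 1103.5, B 973.08
Sensible, products 25→203 °C: 64471 kJ/h
Q = ΔH = 47724 kJ/h = 13.257 kW
Heat supplied = 13.257 kJ/s

Q_in = 13.3 kJ/s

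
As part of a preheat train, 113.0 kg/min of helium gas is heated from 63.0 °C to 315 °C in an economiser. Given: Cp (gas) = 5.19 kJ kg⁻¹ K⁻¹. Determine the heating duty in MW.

Q = ṁ·Cp·ΔT = 113.0 × 5.19 × (315 − 63.0) = 147790 kJ/min
Converting: 147790 / 60 s = 2463.2 kW
Heating duty = 2.4632 MW

Q = 2.46 MW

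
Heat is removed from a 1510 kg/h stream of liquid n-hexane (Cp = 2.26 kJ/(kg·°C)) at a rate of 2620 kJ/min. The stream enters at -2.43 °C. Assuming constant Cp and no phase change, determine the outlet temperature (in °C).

Q = 2620 kJ/min = 157200 kJ/h
ΔT = Q/(ṁ·Cp) = 157200/(1510×2.26) = 46.065 K
T_out = -2.43 − 46.065 = -48.495 °C

T_out = -48.5 °C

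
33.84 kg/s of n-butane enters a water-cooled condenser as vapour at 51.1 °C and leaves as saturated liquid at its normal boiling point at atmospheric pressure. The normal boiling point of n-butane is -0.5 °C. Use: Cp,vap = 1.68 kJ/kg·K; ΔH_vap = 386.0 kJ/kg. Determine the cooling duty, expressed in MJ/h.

Q_c = 57600 MJ/h

vapour 51.1→-0.5 °C: -86.688 kJ/kg
condensation at -0.5 °C: -386 kJ/kg
Δh = -86.688 + -386 = -472.69 kJ/kg
Q = ṁ·Δh = 33.84 kg/s × -472.69 kJ/kg = -15996 kJ/s
|Q| = 15996 kW = 57585 MJ/h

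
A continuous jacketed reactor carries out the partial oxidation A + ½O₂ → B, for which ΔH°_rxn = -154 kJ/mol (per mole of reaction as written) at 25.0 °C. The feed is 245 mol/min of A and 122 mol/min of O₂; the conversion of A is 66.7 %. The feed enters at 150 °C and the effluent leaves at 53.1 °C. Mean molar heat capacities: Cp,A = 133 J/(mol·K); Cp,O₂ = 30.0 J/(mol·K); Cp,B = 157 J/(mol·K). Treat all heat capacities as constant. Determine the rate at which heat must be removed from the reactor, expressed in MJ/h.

Q_out = 1720 MJ/h

Extent of reaction ξ = 0.667 × 245 = 163.42 mol/min
Reaction term: ξ·ΔH°_rxn = 163.42 × -154 = -25166 kJ/min
Sensible, feed 150→25 °C: -4530.6 kJ/min
Outlet flows (mol/min): A 81.585, O₂ 40.292, B 163.42
Sensible, products 25→53.1 °C: 1059.8 kJ/min
Q = ΔH = -28637 kJ/min = -477.28 kW
Heat removed = 1718.2 MJ/h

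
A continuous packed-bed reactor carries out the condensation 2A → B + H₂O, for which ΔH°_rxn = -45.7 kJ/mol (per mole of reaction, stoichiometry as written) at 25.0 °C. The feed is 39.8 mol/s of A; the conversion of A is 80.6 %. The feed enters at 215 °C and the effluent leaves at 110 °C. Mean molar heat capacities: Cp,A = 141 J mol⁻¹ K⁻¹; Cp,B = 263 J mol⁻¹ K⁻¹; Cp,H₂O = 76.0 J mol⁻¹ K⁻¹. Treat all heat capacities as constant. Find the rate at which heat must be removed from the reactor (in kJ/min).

Q_out = 74700 kJ/min

Extent of reaction ξ = 0.806 × 39.8 / 2 = 16.039 mol/s
Reaction term: ξ·ΔH°_rxn = 16.039 × -45.7 = -733 kJ/s
Sensible, feed 215→25 °C: -1066.2 kJ/s
Outlet flows (mol/s): A 7.7212, B 16.039, H₂O 16.039
Sensible, products 25→110 °C: 554.71 kJ/s
Q = ΔH = -1244.5 kJ/s = -1244.5 kW
Heat removed = 74672 kJ/min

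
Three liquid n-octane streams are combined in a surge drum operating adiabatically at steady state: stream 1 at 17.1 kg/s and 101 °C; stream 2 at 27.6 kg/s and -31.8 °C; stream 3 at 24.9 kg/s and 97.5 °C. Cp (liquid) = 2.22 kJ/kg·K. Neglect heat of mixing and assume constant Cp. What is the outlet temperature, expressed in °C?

T_out = 47.1 °C

No heat crosses the boundary, so H_out = H_in.
Σ ṁᵢCp,ᵢTᵢ = 17.1×2.22×101 + 27.6×2.22×-31.8 + 24.9×2.22×97.5 = 7275.3
Σ ṁᵢCp,ᵢ = 17.1×2.22 + 27.6×2.22 + 24.9×2.22 = 154.51
T_out = 7275.3 / 154.51 = 47.086 °C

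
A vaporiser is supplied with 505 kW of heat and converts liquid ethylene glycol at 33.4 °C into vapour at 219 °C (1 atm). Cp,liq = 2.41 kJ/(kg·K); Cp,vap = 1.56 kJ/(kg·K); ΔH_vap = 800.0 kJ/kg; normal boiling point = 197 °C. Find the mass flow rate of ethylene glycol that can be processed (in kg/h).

Δh = 2.41×(197−33.4) + 800.0 + 1.56×(219−197) = 1228.6 kJ/kg
Q = 505 kW = 505 kJ/s = 1.818e+06 kJ/h
ṁ = Q/Δh = 1.818e+06 / 1228.6 = 1479.7 kg/h

ṁ = 1480 kg/h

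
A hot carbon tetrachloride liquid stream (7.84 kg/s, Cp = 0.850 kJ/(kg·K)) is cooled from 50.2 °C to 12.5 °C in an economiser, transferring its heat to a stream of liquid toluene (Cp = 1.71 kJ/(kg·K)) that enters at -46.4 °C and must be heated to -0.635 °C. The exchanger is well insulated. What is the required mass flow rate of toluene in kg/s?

ṁ_c = 3.21 kg/s

Heat released by hot stream: Q = 7.84 × 0.850 × (50.2 − 12.5) = 251.23 kJ/s
Energy balance on cold side (adiabatic exchanger): Q = ṁ_c·Cp_c·(T_c,out − T_c,in)
ṁ_c = 251.23 / [1.71 × (-0.635 − -46.4)] = 3.2103 kg/s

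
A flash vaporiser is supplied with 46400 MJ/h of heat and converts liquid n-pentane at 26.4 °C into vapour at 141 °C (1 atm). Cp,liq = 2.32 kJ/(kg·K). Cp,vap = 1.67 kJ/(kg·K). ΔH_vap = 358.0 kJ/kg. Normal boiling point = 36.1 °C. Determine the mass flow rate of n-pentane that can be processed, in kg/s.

Δh = 2.32×(36.1−26.4) + 358.0 + 1.67×(141−36.1) = 555.69 kJ/kg
Q = 46400 MJ/h = 12889 kJ/s = 12889 kJ/s
ṁ = Q/Δh = 12889 / 555.69 = 23.195 kg/s

ṁ = 23.2 kg/s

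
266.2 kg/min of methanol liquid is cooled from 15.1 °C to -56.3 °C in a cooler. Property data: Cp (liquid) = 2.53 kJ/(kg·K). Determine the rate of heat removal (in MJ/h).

Q_c = 2890 MJ/h

Q = ṁ·Cp·ΔT = 266.2 × 2.53 × (-56.3 − 15.1) = -48087 kJ/min
Converting: 48087 / 60 s = 801.45 kW
Cooling duty = 2885.2 MJ/h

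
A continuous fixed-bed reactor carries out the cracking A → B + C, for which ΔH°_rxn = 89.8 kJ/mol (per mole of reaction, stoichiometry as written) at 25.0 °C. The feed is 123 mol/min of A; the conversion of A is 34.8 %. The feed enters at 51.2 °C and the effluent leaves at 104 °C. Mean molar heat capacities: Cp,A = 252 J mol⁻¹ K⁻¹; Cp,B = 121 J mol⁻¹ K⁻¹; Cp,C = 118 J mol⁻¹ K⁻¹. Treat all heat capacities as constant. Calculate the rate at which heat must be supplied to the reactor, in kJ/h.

Q_in = 326000 kJ/h

Extent of reaction ξ = 0.348 × 123 = 42.804 mol/min
Reaction term: ξ·ΔH°_rxn = 42.804 × 89.8 = 3843.8 kJ/min
Sensible, feed 51.2→25 °C: -812.1 kJ/min
Outlet flows (mol/min): A 80.196, B 42.804, C 42.804
Sensible, products 25→104 °C: 2404.7 kJ/min
Q = ΔH = 5436.4 kJ/min = 90.607 kW
Heat supplied = 326190 kJ/h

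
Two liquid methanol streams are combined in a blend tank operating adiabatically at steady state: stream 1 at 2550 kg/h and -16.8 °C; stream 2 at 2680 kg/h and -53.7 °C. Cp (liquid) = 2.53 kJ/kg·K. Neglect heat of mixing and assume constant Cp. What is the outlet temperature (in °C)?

T_out = -35.7 °C

Energy balance with Q = 0: Σ ṁᵢCp,ᵢ(T_out − Tᵢ) = 0
Σ ṁᵢCp,ᵢTᵢ = 2550×2.53×-16.8 + 2680×2.53×-53.7 = -472490
Σ ṁᵢCp,ᵢ = 2550×2.53 + 2680×2.53 = 13232
T_out = -472490 / 13232 = -35.709 °C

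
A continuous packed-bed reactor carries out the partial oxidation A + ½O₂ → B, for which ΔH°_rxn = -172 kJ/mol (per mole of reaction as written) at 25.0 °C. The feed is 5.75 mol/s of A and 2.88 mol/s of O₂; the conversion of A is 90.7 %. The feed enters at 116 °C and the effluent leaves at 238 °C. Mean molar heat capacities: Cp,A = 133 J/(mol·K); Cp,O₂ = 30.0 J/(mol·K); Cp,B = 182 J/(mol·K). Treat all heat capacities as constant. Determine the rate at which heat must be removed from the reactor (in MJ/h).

Extent of reaction ξ = 0.907 × 5.75 = 5.2153 mol/s
Reaction term: ξ·ΔH°_rxn = 5.2153 × -172 = -897.02 kJ/s
Sensible, feed 116→25 °C: -77.455 kJ/s
Outlet flows (mol/s): A 0.53475, O₂ 0.27237, B 5.2153
Sensible, products 25→238 °C: 219.06 kJ/s
Q = ΔH = -755.41 kJ/s = -755.41 kW
Heat removed = 2719.5 MJ/h

Q_out = 2720 MJ/h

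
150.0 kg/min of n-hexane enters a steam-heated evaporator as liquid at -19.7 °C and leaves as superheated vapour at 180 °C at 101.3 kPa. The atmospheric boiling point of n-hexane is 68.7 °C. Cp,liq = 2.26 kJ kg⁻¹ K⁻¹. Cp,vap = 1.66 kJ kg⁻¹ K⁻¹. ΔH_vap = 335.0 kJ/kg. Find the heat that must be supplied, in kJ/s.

Q = 1800 kJ/s

liquid -19.7→68.7 °C: 199.78 kJ/kg
vaporisation at 68.7 °C: 335 kJ/kg
vapour 68.7→180 °C: 184.76 kJ/kg
Δh = 199.78 + 335 + 184.76 = 719.54 kJ/kg
Q = ṁ·Δh = 150.0 kg/min × 719.54 kJ/kg = 107930 kJ/min
|Q| = 1798.9 kW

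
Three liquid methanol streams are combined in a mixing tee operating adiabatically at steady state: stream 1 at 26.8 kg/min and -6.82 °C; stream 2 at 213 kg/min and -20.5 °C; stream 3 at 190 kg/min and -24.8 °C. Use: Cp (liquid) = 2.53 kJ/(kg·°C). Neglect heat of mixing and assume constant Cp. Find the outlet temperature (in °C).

Adiabatic, steady state ⇒ Σ ṁᵢCp,ᵢ(T_out − Tᵢ) = 0
T_out = Σ ṁᵢCp,ᵢTᵢ / Σ ṁᵢCp,ᵢ
      = -23431 / 1087.4 = -21.548 °C

T_out = -21.5 °C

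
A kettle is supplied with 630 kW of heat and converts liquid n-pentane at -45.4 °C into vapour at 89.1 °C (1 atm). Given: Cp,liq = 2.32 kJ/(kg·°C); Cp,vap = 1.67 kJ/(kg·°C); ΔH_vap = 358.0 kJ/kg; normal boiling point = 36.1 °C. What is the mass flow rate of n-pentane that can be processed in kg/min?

ṁ = 59.5 kg/min

Δh = 2.32×(36.1−-45.4) + 358.0 + 1.67×(89.1−36.1) = 635.59 kJ/kg
Q = 630 kW = 630 kJ/s = 37800 kJ/min
ṁ = Q/Δh = 37800 / 635.59 = 59.472 kg/min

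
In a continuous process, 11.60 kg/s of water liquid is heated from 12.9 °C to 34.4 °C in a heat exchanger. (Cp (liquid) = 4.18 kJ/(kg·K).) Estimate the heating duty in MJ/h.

Q = 3750 MJ/h

Q = ṁ·Cp·ΔT = 11.60 × 4.18 × (34.4 − 12.9) = 1042.5 kJ/s
Heating duty = 3753 MJ/h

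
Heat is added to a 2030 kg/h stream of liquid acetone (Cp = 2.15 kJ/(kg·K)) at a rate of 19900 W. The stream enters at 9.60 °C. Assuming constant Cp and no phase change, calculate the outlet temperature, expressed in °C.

T_out = 26.0 °C

Q = 19900 W = 71640 kJ/h
ΔT = Q/(ṁ·Cp) = 71640/(2030×2.15) = 16.414 K
T_out = 9.60 + 16.414 = 26.014 °C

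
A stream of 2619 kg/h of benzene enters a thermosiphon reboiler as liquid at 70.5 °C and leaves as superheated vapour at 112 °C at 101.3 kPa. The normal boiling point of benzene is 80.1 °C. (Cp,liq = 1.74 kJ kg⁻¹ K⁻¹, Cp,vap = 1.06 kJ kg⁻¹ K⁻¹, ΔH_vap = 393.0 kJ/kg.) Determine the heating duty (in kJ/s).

Q = 323 kJ/s

liquid 70.5→80.1 °C: 16.704 kJ/kg
vaporisation at 80.1 °C: 393 kJ/kg
vapour 80.1→112 °C: 33.814 kJ/kg
Δh = 16.704 + 393 + 33.814 = 443.52 kJ/kg
Q = ṁ·Δh = 2619 kg/h × 443.52 kJ/kg = 1.1616e+06 kJ/h
|Q| = 322.66 kW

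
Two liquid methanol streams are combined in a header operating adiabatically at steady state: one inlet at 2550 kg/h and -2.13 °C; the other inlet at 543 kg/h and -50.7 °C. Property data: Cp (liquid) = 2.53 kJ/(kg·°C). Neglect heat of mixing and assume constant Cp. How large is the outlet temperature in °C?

T_out = -10.7 °C

Adiabatic, steady state ⇒ Σ ṁᵢCp,ᵢ(T_out − Tᵢ) = 0
T_out = Σ ṁᵢCp,ᵢTᵢ / Σ ṁᵢCp,ᵢ
      = -83393 / 7825.3 = -10.657 °C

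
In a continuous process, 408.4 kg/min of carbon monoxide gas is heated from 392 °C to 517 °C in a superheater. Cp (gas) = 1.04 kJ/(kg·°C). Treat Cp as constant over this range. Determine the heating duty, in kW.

Q = 885 kW

Q = ṁ·Cp·ΔT = 408.4 × 1.04 × (517 − 392) = 53092 kJ/min
Converting: 53092 / 60 s = 884.87 kW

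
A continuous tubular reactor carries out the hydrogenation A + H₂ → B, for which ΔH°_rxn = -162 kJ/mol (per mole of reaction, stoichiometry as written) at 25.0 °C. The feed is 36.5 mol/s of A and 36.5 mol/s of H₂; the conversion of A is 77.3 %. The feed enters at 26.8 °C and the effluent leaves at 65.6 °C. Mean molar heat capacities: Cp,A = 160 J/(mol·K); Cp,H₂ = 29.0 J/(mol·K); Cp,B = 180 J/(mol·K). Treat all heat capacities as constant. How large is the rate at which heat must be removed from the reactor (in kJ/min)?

Extent of reaction ξ = 0.773 × 36.5 = 28.215 mol/s
Reaction term: ξ·ΔH°_rxn = 28.215 × -162 = -4570.7 kJ/s
Sensible, feed 26.8→25 °C: -12.417 kJ/s
Outlet flows (mol/s): A 8.2855, H₂ 8.2855, B 28.215
Sensible, products 25→65.6 °C: 269.77 kJ/s
Q = ΔH = -4313.4 kJ/s = -4313.4 kW
Heat removed = 258800 kJ/min

Q_out = 259000 kJ/min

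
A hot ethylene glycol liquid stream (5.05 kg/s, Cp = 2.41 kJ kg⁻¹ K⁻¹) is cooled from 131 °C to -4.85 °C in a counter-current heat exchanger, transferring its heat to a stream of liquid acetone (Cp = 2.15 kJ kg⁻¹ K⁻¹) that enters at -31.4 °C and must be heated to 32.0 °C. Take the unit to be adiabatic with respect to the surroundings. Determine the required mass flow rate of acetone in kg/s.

ṁ_c = 12.1 kg/s

Heat released by hot stream: Q = 5.05 × 2.41 × (131 − -4.85) = 1653.4 kJ/s
Energy balance on cold side (adiabatic exchanger): Q = ṁ_c·Cp_c·(T_c,out − T_c,in)
ṁ_c = 1653.4 / [2.15 × (32.0 − -31.4)] = 12.129 kg/s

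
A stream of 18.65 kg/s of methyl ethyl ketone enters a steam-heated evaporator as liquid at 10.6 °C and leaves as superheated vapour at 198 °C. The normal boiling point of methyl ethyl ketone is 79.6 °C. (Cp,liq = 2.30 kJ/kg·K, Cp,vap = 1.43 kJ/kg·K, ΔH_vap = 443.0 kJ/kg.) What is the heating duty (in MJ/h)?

liquid 10.6→79.6 °C: 158.7 kJ/kg
vaporisation at 79.6 °C: 443 kJ/kg
vapour 79.6→198 °C: 169.31 kJ/kg
Δh = 158.7 + 443 + 169.31 = 771.01 kJ/kg
Q = ṁ·Δh = 18.65 kg/s × 771.01 kJ/kg = 14379 kJ/s
|Q| = 14379 kW = 51766 MJ/h

Q = 51800 MJ/h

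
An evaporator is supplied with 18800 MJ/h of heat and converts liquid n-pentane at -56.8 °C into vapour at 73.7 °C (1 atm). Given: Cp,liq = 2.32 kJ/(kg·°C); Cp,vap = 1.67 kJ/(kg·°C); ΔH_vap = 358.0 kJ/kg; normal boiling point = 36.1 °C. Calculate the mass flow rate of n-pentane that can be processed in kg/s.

ṁ = 8.21 kg/s

Δh = 2.32×(36.1−-56.8) + 358.0 + 1.67×(73.7−36.1) = 636.32 kJ/kg
Q = 18800 MJ/h = 5222.2 kJ/s = 5222.2 kJ/s
ṁ = Q/Δh = 5222.2 / 636.32 = 8.2069 kg/s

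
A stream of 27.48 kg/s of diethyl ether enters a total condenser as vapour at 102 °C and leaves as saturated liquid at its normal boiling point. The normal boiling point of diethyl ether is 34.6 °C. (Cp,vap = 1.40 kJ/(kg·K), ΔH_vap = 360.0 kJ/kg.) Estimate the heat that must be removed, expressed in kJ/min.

vapour 102→34.6 °C: -94.36 kJ/kg
condensation at 34.6 °C: -360 kJ/kg
Δh = -94.36 + -360 = -454.36 kJ/kg
Q = ṁ·Δh = 27.48 kg/s × -454.36 kJ/kg = -12486 kJ/s
|Q| = 12486 kW = 749150 kJ/min

Q_c = 749000 kJ/min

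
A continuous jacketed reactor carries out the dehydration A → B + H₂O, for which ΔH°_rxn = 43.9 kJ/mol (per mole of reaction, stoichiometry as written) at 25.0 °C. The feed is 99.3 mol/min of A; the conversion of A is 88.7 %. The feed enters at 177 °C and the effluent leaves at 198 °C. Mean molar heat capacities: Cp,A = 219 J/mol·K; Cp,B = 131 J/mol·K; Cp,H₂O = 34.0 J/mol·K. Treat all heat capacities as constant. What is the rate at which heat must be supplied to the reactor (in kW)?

Extent of reaction ξ = 0.887 × 99.3 = 88.079 mol/min
Reaction term: ξ·ΔH°_rxn = 88.079 × 43.9 = 3866.7 kJ/min
Sensible, feed 177→25 °C: -3305.5 kJ/min
Outlet flows (mol/min): A 11.221, B 88.079, H₂O 88.079
Sensible, products 25→198 °C: 2939.3 kJ/min
Q = ΔH = 3500.5 kJ/min = 58.342 kW
Heat supplied = 58.342 kW

Q_in = 58.3 kW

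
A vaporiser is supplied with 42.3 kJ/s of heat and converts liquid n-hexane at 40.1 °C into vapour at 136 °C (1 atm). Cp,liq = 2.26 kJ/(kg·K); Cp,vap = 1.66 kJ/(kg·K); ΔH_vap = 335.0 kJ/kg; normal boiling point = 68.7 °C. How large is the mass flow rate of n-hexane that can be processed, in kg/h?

Δh = 2.26×(68.7−40.1) + 335.0 + 1.66×(136−68.7) = 511.35 kJ/kg
Q = 42.3 kJ/s = 42.3 kJ/s = 152280 kJ/h
ṁ = Q/Δh = 152280 / 511.35 = 297.8 kg/h

ṁ = 298 kg/h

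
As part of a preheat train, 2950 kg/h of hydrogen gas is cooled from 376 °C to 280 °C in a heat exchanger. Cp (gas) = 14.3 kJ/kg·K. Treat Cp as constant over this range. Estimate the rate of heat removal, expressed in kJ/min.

Q = ṁ·Cp·ΔT = 2950 × 14.3 × (280 − 376) = -4.0498e+06 kJ/h
Converting: 4.0498e+06 / 3600 s = 1124.9 kW
Cooling duty = 67496 kJ/min

Q_c = 67500 kJ/min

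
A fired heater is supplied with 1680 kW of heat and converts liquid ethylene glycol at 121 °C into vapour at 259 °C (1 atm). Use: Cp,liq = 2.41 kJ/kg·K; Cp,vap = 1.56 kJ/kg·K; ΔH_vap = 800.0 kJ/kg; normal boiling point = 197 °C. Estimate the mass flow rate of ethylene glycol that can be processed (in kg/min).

Δh = 2.41×(197−121) + 800.0 + 1.56×(259−197) = 1079.9 kJ/kg
Q = 1680 kW = 1680 kJ/s = 100800 kJ/min
ṁ = Q/Δh = 100800 / 1079.9 = 93.344 kg/min

ṁ = 93.3 kg/min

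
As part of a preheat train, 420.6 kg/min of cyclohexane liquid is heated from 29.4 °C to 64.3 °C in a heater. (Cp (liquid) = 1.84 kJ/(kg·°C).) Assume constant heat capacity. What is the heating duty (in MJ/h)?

Q = 1620 MJ/h

Q = ṁ·Cp·ΔT = 420.6 × 1.84 × (64.3 − 29.4) = 27009 kJ/min
Converting: 27009 / 60 s = 450.15 kW
Heating duty = 1620.6 MJ/h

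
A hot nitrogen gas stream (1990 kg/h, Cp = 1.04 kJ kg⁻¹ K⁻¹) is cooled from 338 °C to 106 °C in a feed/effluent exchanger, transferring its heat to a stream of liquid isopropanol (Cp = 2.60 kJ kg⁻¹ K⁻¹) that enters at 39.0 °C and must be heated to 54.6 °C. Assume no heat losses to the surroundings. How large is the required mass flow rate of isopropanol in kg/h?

ṁ_c = 11800 kg/h

Heat released by hot stream: Q = 1990 × 1.04 × (338 − 106) = 480150 kJ/h
Energy balance on cold side (adiabatic exchanger): Q = ṁ_c·Cp_c·(T_c,out − T_c,in)
ṁ_c = 480150 / [2.60 × (54.6 − 39.0)] = 11838 kg/h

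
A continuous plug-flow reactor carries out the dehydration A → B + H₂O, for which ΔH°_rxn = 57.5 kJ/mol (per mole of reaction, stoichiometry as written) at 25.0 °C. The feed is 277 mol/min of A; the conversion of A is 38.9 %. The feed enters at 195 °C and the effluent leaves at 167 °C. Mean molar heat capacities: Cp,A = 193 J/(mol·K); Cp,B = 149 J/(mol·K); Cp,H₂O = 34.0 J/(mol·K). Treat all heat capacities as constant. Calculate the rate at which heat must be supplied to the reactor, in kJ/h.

Extent of reaction ξ = 0.389 × 277 = 107.75 mol/min
Reaction term: ξ·ΔH°_rxn = 107.75 × 57.5 = 6195.8 kJ/min
Sensible, feed 195→25 °C: -9088.4 kJ/min
Outlet flows (mol/min): A 169.25, B 107.75, H₂O 107.75
Sensible, products 25→167 °C: 7438.5 kJ/min
Q = ΔH = 4545.9 kJ/min = 75.765 kW
Heat supplied = 272750 kJ/h

Q_in = 273000 kJ/h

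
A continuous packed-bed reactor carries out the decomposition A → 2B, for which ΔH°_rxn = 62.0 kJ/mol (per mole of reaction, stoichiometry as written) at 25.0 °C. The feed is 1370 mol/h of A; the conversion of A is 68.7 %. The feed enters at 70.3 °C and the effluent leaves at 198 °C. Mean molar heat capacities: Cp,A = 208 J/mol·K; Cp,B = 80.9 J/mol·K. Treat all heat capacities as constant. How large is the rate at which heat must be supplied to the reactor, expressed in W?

Q_in = 24200 W

Extent of reaction ξ = 0.687 × 1370 = 941.19 mol/h
Reaction term: ξ·ΔH°_rxn = 941.19 × 62.0 = 58354 kJ/h
Sensible, feed 70.3→25 °C: -12909 kJ/h
Outlet flows (mol/h): A 428.81, B 1882.4
Sensible, products 25→198 °C: 41776 kJ/h
Q = ΔH = 87221 kJ/h = 24.228 kW
Heat supplied = 24228 W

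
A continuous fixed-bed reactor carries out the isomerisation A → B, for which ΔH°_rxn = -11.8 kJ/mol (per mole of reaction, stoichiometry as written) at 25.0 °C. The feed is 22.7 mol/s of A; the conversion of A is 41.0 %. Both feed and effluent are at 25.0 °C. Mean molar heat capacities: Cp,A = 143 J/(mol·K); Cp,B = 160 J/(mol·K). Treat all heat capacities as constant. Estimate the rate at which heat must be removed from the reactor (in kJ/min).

Q_out = 6590 kJ/min

Extent of reaction ξ = 0.410 × 22.7 = 9.307 mol/s
Reaction term: ξ·ΔH°_rxn = 9.307 × -11.8 = -109.82 kJ/s
Q = ΔH = -109.82 kJ/s = -109.82 kW
Heat removed = 6589.4 kJ/min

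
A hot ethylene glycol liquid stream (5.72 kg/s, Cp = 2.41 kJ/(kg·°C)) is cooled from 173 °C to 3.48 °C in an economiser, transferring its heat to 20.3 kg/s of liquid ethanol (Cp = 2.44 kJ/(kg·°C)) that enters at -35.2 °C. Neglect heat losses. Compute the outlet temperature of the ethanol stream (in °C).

Heat released by hot stream: Q = 5.72 × 2.41 × (173 − 3.48) = 2336.9 kJ/s
Energy balance on cold side (adiabatic exchanger): Q = ṁ_c·Cp_c·(T_c,out − T_c,in)
T_c,out = -35.2 + 2336.9/(20.3 × 2.44) = 11.979 °C

T_c,out = 12.0 °C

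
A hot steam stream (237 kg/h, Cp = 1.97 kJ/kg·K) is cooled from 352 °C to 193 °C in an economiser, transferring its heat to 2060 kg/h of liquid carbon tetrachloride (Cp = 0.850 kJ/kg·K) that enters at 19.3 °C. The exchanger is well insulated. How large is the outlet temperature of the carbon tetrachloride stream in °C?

T_c,out = 61.7 °C

Heat released by hot stream: Q = 237 × 1.97 × (352 − 193) = 74236 kJ/h
Energy balance on cold side (adiabatic exchanger): Q = ṁ_c·Cp_c·(T_c,out − T_c,in)
T_c,out = 19.3 + 74236/(2060 × 0.850) = 61.696 °C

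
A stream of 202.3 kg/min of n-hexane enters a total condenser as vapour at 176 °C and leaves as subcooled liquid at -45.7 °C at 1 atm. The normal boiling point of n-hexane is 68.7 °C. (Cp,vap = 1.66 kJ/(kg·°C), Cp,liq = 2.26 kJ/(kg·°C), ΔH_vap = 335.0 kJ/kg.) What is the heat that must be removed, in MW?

Q_c = 2.60 MW

vapour 176→68.7 °C: -178.12 kJ/kg
condensation at 68.7 °C: -335 kJ/kg
liquid 68.7→-45.7 °C: -258.54 kJ/kg
Δh = -178.12 + -335 + -258.54 = -771.66 kJ/kg
Q = ṁ·Δh = 202.3 kg/min × -771.66 kJ/kg = -156110 kJ/min
|Q| = 2601.8 kW = 2.6018 MW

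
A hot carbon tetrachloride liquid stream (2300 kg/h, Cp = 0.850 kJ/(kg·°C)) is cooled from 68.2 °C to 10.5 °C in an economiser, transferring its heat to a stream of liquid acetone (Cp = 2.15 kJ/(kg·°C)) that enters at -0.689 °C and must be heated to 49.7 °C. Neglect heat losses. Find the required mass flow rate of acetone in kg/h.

ṁ_c = 1040 kg/h

Heat released by hot stream: Q = 2300 × 0.850 × (68.2 − 10.5) = 112800 kJ/h
Energy balance on cold side (adiabatic exchanger): Q = ṁ_c·Cp_c·(T_c,out − T_c,in)
ṁ_c = 112800 / [2.15 × (49.7 − -0.689)] = 1041.2 kg/h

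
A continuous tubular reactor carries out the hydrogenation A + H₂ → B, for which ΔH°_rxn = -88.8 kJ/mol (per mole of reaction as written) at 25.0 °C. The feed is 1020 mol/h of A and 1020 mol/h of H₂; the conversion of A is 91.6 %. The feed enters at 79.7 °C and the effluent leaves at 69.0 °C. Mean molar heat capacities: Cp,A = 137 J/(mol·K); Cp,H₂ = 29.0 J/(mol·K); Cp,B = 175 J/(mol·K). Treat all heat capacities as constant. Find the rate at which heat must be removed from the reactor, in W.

Extent of reaction ξ = 0.916 × 1020 = 934.32 mol/h
Reaction term: ξ·ΔH°_rxn = 934.32 × -88.8 = -82968 kJ/h
Sensible, feed 79.7→25 °C: -9261.8 kJ/h
Outlet flows (mol/h): A 85.68, H₂ 85.68, B 934.32
Sensible, products 25→69.0 °C: 7820.1 kJ/h
Q = ΔH = -84409 kJ/h = -23.447 kW
Heat removed = 23447 W

Q_out = 23400 W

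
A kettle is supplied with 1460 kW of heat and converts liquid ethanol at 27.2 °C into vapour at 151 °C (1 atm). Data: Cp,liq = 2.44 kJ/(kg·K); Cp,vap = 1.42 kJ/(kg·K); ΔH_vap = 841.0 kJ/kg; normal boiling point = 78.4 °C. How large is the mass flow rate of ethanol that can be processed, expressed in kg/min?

ṁ = 81.9 kg/min

Δh = 2.44×(78.4−27.2) + 841.0 + 1.42×(151−78.4) = 1069 kJ/kg
Q = 1460 kW = 1460 kJ/s = 87600 kJ/min
ṁ = Q/Δh = 87600 / 1069 = 81.944 kg/min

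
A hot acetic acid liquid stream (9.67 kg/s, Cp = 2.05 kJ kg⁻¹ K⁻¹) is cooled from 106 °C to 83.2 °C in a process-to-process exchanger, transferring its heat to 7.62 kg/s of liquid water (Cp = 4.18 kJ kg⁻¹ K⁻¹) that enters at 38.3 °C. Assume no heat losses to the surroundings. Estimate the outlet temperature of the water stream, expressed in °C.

T_c,out = 52.5 °C

Heat released by hot stream: Q = 9.67 × 2.05 × (106 − 83.2) = 451.98 kJ/s
Energy balance on cold side (adiabatic exchanger): Q = ṁ_c·Cp_c·(T_c,out − T_c,in)
T_c,out = 38.3 + 451.98/(7.62 × 4.18) = 52.49 °C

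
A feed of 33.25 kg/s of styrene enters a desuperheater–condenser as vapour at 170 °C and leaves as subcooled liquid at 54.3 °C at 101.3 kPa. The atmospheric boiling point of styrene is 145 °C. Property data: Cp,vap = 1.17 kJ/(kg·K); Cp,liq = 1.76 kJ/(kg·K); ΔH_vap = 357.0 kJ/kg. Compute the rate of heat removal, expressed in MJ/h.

Q_c = 65300 MJ/h

vapour 170→145 °C: -29.25 kJ/kg
condensation at 145 °C: -357 kJ/kg
liquid 145→54.3 °C: -159.63 kJ/kg
Δh = -29.25 + -357 + -159.63 = -545.88 kJ/kg
Q = ṁ·Δh = 33.25 kg/s × -545.88 kJ/kg = -18151 kJ/s
|Q| = 18151 kW = 65342 MJ/h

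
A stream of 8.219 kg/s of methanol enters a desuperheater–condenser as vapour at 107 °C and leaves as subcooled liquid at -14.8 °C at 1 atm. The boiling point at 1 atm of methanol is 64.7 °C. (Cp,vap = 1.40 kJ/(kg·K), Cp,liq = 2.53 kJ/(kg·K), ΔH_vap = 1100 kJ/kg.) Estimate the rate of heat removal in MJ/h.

vapour 107→64.7 °C: -59.22 kJ/kg
condensation at 64.7 °C: -1100 kJ/kg
liquid 64.7→-14.8 °C: -201.13 kJ/kg
Δh = -59.22 + -1100 + -201.13 = -1360.4 kJ/kg
Q = ṁ·Δh = 8.219 kg/s × -1360.4 kJ/kg = -11181 kJ/s
|Q| = 11181 kW = 40251 MJ/h

Q_c = 40300 MJ/h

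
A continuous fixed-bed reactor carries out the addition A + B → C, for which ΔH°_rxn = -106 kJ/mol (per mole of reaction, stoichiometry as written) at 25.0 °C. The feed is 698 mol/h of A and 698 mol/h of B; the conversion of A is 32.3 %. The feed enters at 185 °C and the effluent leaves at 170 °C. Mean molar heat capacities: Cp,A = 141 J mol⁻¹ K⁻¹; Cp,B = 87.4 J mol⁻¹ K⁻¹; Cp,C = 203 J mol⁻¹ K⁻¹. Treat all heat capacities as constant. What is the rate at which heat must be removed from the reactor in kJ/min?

Extent of reaction ξ = 0.323 × 698 = 225.45 mol/h
Reaction term: ξ·ΔH°_rxn = 225.45 × -106 = -23898 kJ/h
Sensible, feed 185→25 °C: -25508 kJ/h
Outlet flows (mol/h): A 472.55, B 472.55, C 225.45
Sensible, products 25→170 °C: 22286 kJ/h
Q = ΔH = -27120 kJ/h = -7.5333 kW
Heat removed = 452 kJ/min

Q_out = 452 kJ/min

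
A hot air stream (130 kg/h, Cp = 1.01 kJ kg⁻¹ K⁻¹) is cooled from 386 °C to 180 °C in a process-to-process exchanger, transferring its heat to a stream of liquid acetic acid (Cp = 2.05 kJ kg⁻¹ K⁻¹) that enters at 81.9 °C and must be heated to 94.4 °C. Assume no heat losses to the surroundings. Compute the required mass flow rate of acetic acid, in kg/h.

Heat released by hot stream: Q = 130 × 1.01 × (386 − 180) = 27048 kJ/h
Energy balance on cold side (adiabatic exchanger): Q = ṁ_c·Cp_c·(T_c,out − T_c,in)
ṁ_c = 27048 / [2.05 × (94.4 − 81.9)] = 1055.5 kg/h

ṁ_c = 1060 kg/h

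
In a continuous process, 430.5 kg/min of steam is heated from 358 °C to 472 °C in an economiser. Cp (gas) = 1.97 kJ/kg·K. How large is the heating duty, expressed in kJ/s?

Q = ṁ·Cp·ΔT = 430.5 × 1.97 × (472 − 358) = 96682 kJ/min
Converting: 96682 / 60 s = 1611.4 kW

Q = 1610 kJ/s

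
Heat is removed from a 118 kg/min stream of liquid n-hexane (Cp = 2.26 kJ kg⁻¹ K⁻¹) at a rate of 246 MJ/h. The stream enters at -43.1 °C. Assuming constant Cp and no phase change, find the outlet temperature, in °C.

Q = 246 MJ/h = 4100 kJ/min
ΔT = Q/(ṁ·Cp) = 4100/(118×2.26) = 15.374 K
T_out = -43.1 − 15.374 = -58.474 °C

T_out = -58.5 °C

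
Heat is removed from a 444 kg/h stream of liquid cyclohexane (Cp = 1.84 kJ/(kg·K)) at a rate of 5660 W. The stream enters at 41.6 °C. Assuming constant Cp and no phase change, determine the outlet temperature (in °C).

Q = 5660 W = 20376 kJ/h
ΔT = Q/(ṁ·Cp) = 20376/(444×1.84) = 24.941 K
T_out = 41.6 − 24.941 = 16.659 °C

T_out = 16.7 °C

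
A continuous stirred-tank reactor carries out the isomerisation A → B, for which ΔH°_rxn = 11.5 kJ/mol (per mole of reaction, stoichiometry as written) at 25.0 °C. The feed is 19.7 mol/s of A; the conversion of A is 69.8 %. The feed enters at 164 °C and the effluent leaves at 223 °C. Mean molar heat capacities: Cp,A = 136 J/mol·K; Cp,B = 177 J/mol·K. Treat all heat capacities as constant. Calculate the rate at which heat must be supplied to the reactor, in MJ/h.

Extent of reaction ξ = 0.698 × 19.7 = 13.751 mol/s
Reaction term: ξ·ΔH°_rxn = 13.751 × 11.5 = 158.13 kJ/s
Sensible, feed 164→25 °C: -372.41 kJ/s
Outlet flows (mol/s): A 5.9494, B 13.751
Sensible, products 25→223 °C: 642.11 kJ/s
Q = ΔH = 427.83 kJ/s = 427.83 kW
Heat supplied = 1540.2 MJ/h

Q_in = 1540 MJ/h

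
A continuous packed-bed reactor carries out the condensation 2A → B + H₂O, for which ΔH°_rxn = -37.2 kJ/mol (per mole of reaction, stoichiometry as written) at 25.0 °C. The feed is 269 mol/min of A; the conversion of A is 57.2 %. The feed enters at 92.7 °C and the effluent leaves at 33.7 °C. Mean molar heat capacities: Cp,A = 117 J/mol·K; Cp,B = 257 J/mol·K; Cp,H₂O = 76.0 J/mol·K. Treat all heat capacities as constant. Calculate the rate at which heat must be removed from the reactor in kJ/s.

Extent of reaction ξ = 0.572 × 269 / 2 = 76.934 mol/min
Reaction term: ξ·ΔH°_rxn = 76.934 × -37.2 = -2861.9 kJ/min
Sensible, feed 92.7→25 °C: -2130.7 kJ/min
Outlet flows (mol/min): A 115.13, B 76.934, H₂O 76.934
Sensible, products 25→33.7 °C: 340.08 kJ/min
Q = ΔH = -4652.6 kJ/min = -77.543 kW
Heat removed = 77.543 kJ/s

Q_out = 77.5 kJ/s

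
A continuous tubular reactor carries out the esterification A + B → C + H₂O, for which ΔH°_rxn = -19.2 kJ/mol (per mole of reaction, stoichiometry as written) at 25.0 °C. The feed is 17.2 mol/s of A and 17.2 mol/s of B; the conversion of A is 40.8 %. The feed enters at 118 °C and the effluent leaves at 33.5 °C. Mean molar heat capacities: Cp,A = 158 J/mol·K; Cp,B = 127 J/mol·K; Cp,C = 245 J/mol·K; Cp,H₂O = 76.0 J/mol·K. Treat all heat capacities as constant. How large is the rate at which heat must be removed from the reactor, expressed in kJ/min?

Extent of reaction ξ = 0.408 × 17.2 = 7.0176 mol/s
Reaction term: ξ·ΔH°_rxn = 7.0176 × -19.2 = -134.74 kJ/s
Sensible, feed 118→25 °C: -455.89 kJ/s
Outlet flows (mol/s): A 10.182, B 10.182, C 7.0176, H₂O 7.0176
Sensible, products 25→33.5 °C: 43.814 kJ/s
Q = ΔH = -546.81 kJ/s = -546.81 kW
Heat removed = 32809 kJ/min

Q_out = 32800 kJ/min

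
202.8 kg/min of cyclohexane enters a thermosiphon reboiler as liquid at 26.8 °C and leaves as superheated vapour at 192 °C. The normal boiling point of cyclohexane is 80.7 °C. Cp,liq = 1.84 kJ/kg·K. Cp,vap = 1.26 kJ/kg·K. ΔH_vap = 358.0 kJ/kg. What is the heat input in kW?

liquid 26.8→80.7 °C: 99.176 kJ/kg
vaporisation at 80.7 °C: 358 kJ/kg
vapour 80.7→192 °C: 140.24 kJ/kg
Δh = 99.176 + 358 + 140.24 = 597.41 kJ/kg
Q = ṁ·Δh = 202.8 kg/min × 597.41 kJ/kg = 121160 kJ/min
|Q| = 2019.3 kW

Q = 2020 kW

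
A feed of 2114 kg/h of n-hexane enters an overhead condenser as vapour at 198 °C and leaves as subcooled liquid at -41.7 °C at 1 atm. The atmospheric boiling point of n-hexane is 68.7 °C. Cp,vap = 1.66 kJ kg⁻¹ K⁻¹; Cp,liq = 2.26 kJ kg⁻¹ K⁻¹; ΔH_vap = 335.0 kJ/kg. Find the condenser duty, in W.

Q_c = 469000 W

vapour 198→68.7 °C: -214.64 kJ/kg
condensation at 68.7 °C: -335 kJ/kg
liquid 68.7→-41.7 °C: -249.5 kJ/kg
Δh = -214.64 + -335 + -249.5 = -799.14 kJ/kg
Q = ṁ·Δh = 2114 kg/h × -799.14 kJ/kg = -1.6894e+06 kJ/h
|Q| = 469.27 kW = 469270 W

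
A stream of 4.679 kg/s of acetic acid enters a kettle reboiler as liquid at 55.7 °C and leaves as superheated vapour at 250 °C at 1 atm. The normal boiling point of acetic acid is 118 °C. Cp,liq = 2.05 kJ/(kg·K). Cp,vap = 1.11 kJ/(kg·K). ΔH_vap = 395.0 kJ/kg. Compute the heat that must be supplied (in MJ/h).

liquid 55.7→118 °C: 127.71 kJ/kg
vaporisation at 118 °C: 395 kJ/kg
vapour 118→250 °C: 146.52 kJ/kg
Δh = 127.71 + 395 + 146.52 = 669.24 kJ/kg
Q = ṁ·Δh = 4.679 kg/s × 669.24 kJ/kg = 3131.4 kJ/s
|Q| = 3131.4 kW = 11273 MJ/h

Q = 11300 MJ/h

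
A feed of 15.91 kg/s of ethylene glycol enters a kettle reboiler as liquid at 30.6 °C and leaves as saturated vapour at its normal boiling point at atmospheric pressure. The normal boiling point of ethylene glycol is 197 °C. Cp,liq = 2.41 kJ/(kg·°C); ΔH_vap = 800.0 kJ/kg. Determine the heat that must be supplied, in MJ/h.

Q = 68800 MJ/h

liquid 30.6→197 °C: 401.02 kJ/kg
vaporisation at 197 °C: 800 kJ/kg
Δh = 401.02 + 800 = 1201 kJ/kg
Q = ṁ·Δh = 15.91 kg/s × 1201 kJ/kg = 19108 kJ/s
|Q| = 19108 kW = 68790 MJ/h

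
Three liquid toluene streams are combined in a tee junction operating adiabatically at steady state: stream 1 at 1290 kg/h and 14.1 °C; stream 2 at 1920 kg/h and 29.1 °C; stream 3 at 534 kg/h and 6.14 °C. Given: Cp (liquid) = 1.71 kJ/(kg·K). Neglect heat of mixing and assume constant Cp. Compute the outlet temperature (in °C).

No heat crosses the boundary, so H_out = H_in.
T_out = Σ ṁᵢCp,ᵢTᵢ / Σ ṁᵢCp,ᵢ
      = 132250 / 6402.2 = 20.657 °C

T_out = 20.7 °C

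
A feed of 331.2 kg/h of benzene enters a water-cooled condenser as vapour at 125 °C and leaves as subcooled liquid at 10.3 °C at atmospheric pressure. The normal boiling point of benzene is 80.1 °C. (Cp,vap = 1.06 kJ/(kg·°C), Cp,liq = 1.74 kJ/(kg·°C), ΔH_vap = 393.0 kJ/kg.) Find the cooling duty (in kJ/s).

Q_c = 51.7 kJ/s

vapour 125→80.1 °C: -47.594 kJ/kg
condensation at 80.1 °C: -393 kJ/kg
liquid 80.1→10.3 °C: -121.45 kJ/kg
Δh = -47.594 + -393 + -121.45 = -562.05 kJ/kg
Q = ṁ·Δh = 331.2 kg/h × -562.05 kJ/kg = -186150 kJ/h
|Q| = 51.708 kW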